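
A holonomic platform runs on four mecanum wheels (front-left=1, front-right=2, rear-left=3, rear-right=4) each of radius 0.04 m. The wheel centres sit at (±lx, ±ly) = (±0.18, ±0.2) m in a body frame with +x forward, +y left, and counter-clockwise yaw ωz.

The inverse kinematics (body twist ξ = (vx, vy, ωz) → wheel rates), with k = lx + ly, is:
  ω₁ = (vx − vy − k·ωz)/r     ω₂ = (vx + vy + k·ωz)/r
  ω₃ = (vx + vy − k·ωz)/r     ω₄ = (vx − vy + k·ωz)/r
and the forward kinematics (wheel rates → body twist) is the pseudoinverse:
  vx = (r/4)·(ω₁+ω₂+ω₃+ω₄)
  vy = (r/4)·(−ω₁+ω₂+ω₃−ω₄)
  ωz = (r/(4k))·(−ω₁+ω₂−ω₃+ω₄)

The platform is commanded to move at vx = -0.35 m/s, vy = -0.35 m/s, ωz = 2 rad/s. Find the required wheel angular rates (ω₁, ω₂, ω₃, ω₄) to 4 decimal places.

(-19.0000, 1.5000, -36.5000, 19.0000)

k = lx + ly = 0.18 + 0.2 = 0.3800;  k·ωz = 0.3800·2 = 0.7600
ω₁ (FL) = (vx − vy − k·ωz)/r = -0.7600/0.04 = -19.0000
ω₂ (FR) = (vx + vy + k·ωz)/r = 0.0600/0.04 = 1.5000
ω₃ (RL) = (vx + vy − k·ωz)/r = -1.4600/0.04 = -36.5000
ω₄ (RR) = (vx − vy + k·ωz)/r = 0.7600/0.04 = 19.0000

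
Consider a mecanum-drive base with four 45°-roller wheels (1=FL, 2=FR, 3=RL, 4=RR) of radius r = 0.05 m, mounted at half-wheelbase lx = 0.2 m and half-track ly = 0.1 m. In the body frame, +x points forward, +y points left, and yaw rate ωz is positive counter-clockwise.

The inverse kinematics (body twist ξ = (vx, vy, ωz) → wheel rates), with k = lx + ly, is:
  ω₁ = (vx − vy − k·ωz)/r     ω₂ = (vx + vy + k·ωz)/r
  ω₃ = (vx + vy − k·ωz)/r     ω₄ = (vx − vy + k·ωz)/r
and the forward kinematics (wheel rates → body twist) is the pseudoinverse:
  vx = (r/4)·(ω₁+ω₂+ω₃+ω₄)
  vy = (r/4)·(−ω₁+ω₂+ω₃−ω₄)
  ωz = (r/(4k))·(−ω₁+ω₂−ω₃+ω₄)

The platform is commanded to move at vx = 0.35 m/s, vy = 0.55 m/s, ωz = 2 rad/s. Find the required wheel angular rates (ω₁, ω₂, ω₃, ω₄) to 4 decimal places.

k = lx + ly = 0.2 + 0.1 = 0.3000;  k·ωz = 0.3000·2 = 0.6000
ω₁ (FL) = (vx − vy − k·ωz)/r = -0.8000/0.05 = -16.0000
ω₂ (FR) = (vx + vy + k·ωz)/r = 1.5000/0.05 = 30.0000
ω₃ (RL) = (vx + vy − k·ωz)/r = 0.3000/0.05 = 6.0000
ω₄ (RR) = (vx − vy + k·ωz)/r = 0.4000/0.05 = 8.0000

(-16.0000, 30.0000, 6.0000, 8.0000)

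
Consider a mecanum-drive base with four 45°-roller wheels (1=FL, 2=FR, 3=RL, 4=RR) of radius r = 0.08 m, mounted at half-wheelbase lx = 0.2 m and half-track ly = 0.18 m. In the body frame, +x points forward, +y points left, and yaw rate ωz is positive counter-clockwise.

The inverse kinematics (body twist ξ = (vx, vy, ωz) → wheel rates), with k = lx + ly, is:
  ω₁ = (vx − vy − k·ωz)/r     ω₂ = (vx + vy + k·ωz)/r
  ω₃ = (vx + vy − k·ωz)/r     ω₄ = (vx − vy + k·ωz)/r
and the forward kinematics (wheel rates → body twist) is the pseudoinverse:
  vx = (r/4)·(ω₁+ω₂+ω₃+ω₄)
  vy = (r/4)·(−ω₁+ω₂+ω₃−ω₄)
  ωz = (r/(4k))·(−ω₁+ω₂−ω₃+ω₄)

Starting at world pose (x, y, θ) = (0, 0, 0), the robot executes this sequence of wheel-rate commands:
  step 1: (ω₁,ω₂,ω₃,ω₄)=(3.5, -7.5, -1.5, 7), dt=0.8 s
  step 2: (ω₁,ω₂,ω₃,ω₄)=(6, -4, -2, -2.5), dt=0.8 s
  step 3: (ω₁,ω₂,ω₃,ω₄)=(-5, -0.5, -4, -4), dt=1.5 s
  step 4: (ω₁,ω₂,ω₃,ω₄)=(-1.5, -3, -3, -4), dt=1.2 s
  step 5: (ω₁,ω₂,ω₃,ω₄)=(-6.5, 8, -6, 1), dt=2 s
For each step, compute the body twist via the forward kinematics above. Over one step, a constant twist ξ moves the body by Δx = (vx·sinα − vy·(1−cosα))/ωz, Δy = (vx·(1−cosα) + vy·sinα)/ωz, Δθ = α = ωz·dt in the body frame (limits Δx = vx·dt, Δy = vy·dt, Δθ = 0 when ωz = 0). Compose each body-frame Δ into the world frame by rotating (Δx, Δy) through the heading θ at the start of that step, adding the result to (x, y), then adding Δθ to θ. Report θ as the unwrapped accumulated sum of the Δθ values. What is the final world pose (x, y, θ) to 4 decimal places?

(-0.9228, -0.0183, 1.9132)

step 1: ξ=(vx,vy,ωz)=(0.0300, -0.3900, -0.1316), dt=0.8 → body Δ=(0.0075, -0.3127, -0.1053) → world pose (0.0075, -0.3127, -0.1053)
step 2: ξ=(vx,vy,ωz)=(-0.0500, -0.1900, -0.5526), dt=0.8 → body Δ=(-0.0718, -0.1384, -0.4421) → world pose (-0.0784, -0.4428, -0.5474)
step 3: ξ=(vx,vy,ωz)=(-0.2700, 0.0900, 0.2368), dt=1.5 → body Δ=(-0.4203, 0.0610, 0.3553) → world pose (-0.4055, -0.1720, -0.1921)
step 4: ξ=(vx,vy,ωz)=(-0.2300, -0.0100, -0.1316), dt=1.2 → body Δ=(-0.2758, 0.0098, -0.1579) → world pose (-0.6743, -0.1097, -0.3500)
step 5: ξ=(vx,vy,ωz)=(-0.0700, 0.1500, 1.1316), dt=2.0 → body Δ=(-0.2648, 0.0007, 2.2632) → world pose (-0.9228, -0.0183, 1.9132)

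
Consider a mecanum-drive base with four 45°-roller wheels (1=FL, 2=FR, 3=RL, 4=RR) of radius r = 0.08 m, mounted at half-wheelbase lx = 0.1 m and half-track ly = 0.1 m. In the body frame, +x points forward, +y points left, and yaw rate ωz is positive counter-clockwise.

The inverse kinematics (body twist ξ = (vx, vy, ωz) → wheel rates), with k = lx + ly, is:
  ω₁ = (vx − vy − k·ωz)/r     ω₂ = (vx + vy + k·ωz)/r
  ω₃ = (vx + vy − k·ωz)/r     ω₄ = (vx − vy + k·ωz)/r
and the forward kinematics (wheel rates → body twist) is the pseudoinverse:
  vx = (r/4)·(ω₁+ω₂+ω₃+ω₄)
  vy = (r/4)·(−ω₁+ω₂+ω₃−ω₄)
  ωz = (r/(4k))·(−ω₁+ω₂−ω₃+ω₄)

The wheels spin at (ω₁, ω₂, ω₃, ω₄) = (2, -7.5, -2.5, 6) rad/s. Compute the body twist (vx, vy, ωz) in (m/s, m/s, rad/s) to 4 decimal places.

k = lx + ly = 0.1 + 0.1 = 0.2000
ω₁+ω₂+ω₃+ω₄ = -2.0000  →  vx = (0.08/4)·-2.0000 = -0.0400
−ω₁+ω₂+ω₃−ω₄ = -18.0000  →  vy = (0.08/4)·-18.0000 = -0.3600
−ω₁+ω₂−ω₃+ω₄ = -1.0000  →  ωz = (0.08/0.8000)·-1.0000 = -0.1000

(-0.0400, -0.3600, -0.1000)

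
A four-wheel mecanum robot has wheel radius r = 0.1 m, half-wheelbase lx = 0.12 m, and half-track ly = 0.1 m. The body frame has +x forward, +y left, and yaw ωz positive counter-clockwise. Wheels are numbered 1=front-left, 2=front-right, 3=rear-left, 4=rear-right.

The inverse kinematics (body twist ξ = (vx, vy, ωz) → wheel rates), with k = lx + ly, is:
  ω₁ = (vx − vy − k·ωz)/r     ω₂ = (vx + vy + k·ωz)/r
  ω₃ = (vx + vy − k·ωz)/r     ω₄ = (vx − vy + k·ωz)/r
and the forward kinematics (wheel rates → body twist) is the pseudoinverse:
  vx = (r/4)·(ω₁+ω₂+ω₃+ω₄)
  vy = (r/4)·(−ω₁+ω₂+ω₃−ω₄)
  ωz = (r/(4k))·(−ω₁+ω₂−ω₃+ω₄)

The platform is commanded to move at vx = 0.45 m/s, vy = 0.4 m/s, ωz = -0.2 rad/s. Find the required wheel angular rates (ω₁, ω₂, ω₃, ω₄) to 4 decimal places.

(0.9400, 8.0600, 8.9400, 0.0600)

k = lx + ly = 0.12 + 0.1 = 0.2200;  k·ωz = 0.2200·-0.2 = -0.0440
ω₁ (FL) = (vx − vy − k·ωz)/r = 0.0940/0.1 = 0.9400
ω₂ (FR) = (vx + vy + k·ωz)/r = 0.8060/0.1 = 8.0600
ω₃ (RL) = (vx + vy − k·ωz)/r = 0.8940/0.1 = 8.9400
ω₄ (RR) = (vx − vy + k·ωz)/r = 0.0060/0.1 = 0.0600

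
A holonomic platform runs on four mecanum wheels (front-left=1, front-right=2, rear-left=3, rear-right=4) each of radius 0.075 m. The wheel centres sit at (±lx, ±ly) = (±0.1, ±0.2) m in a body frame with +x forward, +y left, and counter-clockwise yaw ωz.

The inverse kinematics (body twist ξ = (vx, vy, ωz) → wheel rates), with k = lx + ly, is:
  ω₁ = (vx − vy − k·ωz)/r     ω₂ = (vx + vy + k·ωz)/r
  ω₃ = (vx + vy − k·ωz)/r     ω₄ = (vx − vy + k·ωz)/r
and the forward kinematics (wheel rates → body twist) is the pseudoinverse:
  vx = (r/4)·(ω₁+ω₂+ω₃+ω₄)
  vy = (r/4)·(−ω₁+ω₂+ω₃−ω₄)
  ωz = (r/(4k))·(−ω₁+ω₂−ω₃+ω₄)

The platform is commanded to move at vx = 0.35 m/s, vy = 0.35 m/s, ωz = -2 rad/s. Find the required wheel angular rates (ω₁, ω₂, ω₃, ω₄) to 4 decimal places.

(8.0000, 1.3333, 17.3333, -8.0000)

k = lx + ly = 0.1 + 0.2 = 0.3000;  k·ωz = 0.3000·-2 = -0.6000
ω₁ (FL) = (vx − vy − k·ωz)/r = 0.6000/0.075 = 8.0000
ω₂ (FR) = (vx + vy + k·ωz)/r = 0.1000/0.075 = 1.3333
ω₃ (RL) = (vx + vy − k·ωz)/r = 1.3000/0.075 = 17.3333
ω₄ (RR) = (vx − vy + k·ωz)/r = -0.6000/0.075 = -8.0000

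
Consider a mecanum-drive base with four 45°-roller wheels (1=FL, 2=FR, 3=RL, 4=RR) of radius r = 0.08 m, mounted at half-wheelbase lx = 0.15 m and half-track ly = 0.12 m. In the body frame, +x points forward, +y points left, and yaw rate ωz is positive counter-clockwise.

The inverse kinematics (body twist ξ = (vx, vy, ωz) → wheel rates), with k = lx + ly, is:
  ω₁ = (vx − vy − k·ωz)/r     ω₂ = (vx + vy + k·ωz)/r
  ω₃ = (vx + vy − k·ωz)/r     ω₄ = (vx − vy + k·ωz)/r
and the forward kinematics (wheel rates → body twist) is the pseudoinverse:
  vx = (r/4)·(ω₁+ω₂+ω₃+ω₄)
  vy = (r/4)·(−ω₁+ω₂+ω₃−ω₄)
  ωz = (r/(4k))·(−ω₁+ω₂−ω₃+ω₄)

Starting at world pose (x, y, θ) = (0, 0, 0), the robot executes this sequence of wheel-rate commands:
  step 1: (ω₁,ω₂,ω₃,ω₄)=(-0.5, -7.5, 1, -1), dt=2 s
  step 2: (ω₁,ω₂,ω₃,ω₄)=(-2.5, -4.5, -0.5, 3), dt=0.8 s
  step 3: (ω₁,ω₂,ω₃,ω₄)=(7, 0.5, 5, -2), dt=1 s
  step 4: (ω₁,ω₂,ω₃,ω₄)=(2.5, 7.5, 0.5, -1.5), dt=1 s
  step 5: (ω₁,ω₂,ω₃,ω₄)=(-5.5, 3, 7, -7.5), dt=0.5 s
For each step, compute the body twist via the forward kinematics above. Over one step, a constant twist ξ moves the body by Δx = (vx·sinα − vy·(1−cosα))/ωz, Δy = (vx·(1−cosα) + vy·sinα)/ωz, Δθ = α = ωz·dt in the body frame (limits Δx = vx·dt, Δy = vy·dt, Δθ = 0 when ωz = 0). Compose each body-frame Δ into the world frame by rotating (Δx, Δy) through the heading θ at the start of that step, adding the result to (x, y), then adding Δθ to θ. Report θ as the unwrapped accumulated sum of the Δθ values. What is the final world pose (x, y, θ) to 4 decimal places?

step 1: ξ=(vx,vy,ωz)=(-0.1600, -0.1000, -0.6667), dt=2.0 → body Δ=(-0.3480, 0.0378, -1.3333) → world pose (-0.3480, 0.0378, -1.3333)
step 2: ξ=(vx,vy,ωz)=(-0.0900, -0.1100, 0.1111), dt=0.8 → body Δ=(-0.0680, -0.0911, 0.0889) → world pose (-0.4525, 0.0824, -1.2444)
step 3: ξ=(vx,vy,ωz)=(0.2100, 0.0100, -1.0000), dt=1.0 → body Δ=(0.1813, -0.0881, -1.0000) → world pose (-0.4778, -0.1176, -2.2444)
step 4: ξ=(vx,vy,ωz)=(0.1800, 0.1400, 0.2222), dt=1.0 → body Δ=(0.1630, 0.1588, 0.2222) → world pose (-0.4555, -0.3440, -2.0222)
step 5: ξ=(vx,vy,ωz)=(-0.0600, 0.4600, -0.4444), dt=0.5 → body Δ=(-0.0043, 0.2314, -0.2222) → world pose (-0.2453, -0.4411, -2.2444)

(-0.2453, -0.4411, -2.2444)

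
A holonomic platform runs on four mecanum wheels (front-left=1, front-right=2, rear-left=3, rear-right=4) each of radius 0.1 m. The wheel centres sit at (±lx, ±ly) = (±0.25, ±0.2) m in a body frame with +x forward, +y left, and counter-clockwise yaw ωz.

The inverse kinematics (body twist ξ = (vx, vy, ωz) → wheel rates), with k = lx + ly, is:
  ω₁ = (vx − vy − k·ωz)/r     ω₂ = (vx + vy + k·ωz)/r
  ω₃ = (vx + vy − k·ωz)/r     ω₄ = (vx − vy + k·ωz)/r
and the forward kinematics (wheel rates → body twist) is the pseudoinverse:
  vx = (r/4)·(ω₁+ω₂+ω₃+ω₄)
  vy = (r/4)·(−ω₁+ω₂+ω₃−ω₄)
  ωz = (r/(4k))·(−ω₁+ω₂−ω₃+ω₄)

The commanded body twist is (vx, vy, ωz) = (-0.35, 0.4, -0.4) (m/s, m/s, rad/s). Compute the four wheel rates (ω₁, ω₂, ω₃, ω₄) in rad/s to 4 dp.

k = lx + ly = 0.25 + 0.2 = 0.4500;  k·ωz = 0.4500·-0.4 = -0.1800
ω₁ (FL) = (vx − vy − k·ωz)/r = -0.5700/0.1 = -5.7000
ω₂ (FR) = (vx + vy + k·ωz)/r = -0.1300/0.1 = -1.3000
ω₃ (RL) = (vx + vy − k·ωz)/r = 0.2300/0.1 = 2.3000
ω₄ (RR) = (vx − vy + k·ωz)/r = -0.9300/0.1 = -9.3000

(-5.7000, -1.3000, 2.3000, -9.3000)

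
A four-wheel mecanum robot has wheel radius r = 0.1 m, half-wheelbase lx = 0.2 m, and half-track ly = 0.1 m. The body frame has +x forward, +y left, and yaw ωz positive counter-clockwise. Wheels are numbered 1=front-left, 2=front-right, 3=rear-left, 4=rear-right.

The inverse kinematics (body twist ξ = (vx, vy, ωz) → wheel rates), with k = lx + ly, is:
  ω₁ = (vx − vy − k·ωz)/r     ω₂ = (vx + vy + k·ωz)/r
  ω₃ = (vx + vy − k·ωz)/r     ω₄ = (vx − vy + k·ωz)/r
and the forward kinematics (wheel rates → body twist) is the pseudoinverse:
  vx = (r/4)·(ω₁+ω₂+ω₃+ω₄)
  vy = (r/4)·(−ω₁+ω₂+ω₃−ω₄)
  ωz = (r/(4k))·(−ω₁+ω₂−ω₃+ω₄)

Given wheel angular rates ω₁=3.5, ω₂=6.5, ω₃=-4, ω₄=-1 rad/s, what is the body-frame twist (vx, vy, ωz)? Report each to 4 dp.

(0.1250, 0.0000, 0.5000)

k = lx + ly = 0.2 + 0.1 = 0.3000
ω₁+ω₂+ω₃+ω₄ = 5.0000  →  vx = (0.1/4)·5.0000 = 0.1250
−ω₁+ω₂+ω₃−ω₄ = 0.0000  →  vy = (0.1/4)·0.0000 = 0.0000
−ω₁+ω₂−ω₃+ω₄ = 6.0000  →  ωz = (0.1/1.2000)·6.0000 = 0.5000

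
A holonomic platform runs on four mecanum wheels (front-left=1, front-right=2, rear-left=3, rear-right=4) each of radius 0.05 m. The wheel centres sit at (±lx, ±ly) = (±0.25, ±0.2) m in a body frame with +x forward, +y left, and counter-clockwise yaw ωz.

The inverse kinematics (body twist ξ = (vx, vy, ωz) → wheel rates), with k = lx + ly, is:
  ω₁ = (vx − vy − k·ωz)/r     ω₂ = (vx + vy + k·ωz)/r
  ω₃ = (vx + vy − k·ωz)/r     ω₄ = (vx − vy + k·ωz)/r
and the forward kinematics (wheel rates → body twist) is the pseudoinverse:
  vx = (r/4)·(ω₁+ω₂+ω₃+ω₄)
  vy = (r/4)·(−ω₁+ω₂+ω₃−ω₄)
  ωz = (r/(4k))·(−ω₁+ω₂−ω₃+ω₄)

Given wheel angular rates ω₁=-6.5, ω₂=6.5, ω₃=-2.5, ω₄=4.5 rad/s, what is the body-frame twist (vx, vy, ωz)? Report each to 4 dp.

(0.0250, 0.0750, 0.5556)

k = lx + ly = 0.25 + 0.2 = 0.4500
ω₁+ω₂+ω₃+ω₄ = 2.0000  →  vx = (0.05/4)·2.0000 = 0.0250
−ω₁+ω₂+ω₃−ω₄ = 6.0000  →  vy = (0.05/4)·6.0000 = 0.0750
−ω₁+ω₂−ω₃+ω₄ = 20.0000  →  ωz = (0.05/1.8000)·20.0000 = 0.5556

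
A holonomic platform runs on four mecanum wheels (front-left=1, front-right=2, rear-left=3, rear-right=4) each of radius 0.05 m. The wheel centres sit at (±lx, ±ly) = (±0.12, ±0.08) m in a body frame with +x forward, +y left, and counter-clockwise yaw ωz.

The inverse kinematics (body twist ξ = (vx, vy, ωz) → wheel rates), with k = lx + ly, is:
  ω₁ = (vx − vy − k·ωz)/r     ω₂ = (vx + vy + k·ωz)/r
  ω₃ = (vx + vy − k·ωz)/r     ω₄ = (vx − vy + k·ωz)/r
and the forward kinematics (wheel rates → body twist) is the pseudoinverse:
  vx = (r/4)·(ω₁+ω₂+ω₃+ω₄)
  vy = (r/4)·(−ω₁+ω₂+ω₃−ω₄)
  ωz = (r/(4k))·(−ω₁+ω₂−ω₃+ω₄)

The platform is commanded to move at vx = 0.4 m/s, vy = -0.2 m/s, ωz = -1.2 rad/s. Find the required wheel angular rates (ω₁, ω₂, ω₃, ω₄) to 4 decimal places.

(16.8000, -0.8000, 8.8000, 7.2000)

k = lx + ly = 0.12 + 0.08 = 0.2000;  k·ωz = 0.2000·-1.2 = -0.2400
ω₁ (FL) = (vx − vy − k·ωz)/r = 0.8400/0.05 = 16.8000
ω₂ (FR) = (vx + vy + k·ωz)/r = -0.0400/0.05 = -0.8000
ω₃ (RL) = (vx + vy − k·ωz)/r = 0.4400/0.05 = 8.8000
ω₄ (RR) = (vx − vy + k·ωz)/r = 0.3600/0.05 = 7.2000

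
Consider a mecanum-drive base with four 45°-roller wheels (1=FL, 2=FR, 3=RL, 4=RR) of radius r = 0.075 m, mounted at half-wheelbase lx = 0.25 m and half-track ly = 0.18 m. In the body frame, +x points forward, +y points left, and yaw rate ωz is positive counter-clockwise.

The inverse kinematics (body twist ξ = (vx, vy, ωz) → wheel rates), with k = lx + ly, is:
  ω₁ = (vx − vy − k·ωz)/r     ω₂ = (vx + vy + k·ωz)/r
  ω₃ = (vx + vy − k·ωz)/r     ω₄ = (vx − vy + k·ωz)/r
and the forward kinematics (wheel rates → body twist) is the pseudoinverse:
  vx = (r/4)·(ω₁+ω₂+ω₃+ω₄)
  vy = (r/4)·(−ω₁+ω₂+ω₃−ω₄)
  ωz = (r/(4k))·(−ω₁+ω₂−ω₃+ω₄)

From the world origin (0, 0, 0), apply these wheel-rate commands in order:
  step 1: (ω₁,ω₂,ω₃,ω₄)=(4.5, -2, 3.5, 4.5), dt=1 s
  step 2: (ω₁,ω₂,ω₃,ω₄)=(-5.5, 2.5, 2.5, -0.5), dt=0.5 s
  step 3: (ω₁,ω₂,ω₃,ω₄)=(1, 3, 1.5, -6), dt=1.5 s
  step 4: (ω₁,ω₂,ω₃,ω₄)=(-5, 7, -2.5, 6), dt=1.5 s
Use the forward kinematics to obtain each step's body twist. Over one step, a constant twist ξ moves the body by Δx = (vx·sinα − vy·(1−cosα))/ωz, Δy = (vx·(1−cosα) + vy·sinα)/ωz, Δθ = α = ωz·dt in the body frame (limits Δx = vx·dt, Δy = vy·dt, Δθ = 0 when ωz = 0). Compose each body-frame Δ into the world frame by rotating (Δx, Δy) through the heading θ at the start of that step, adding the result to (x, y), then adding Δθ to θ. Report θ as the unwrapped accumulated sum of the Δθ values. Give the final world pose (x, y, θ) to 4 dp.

(0.3806, 0.3130, 0.8503)

step 1: ξ=(vx,vy,ωz)=(0.1969, -0.1406, -0.2398), dt=1.0 → body Δ=(0.1782, -0.1628, -0.2398) → world pose (0.1782, -0.1628, -0.2398)
step 2: ξ=(vx,vy,ωz)=(-0.0187, 0.2062, 0.2180), dt=0.5 → body Δ=(-0.0150, 0.1024, 0.1090) → world pose (0.1880, -0.0597, -0.1308)
step 3: ξ=(vx,vy,ωz)=(-0.0094, 0.1781, -0.2398), dt=1.5 → body Δ=(0.0338, 0.2640, -0.3597) → world pose (0.2559, 0.1976, -0.4906)
step 4: ξ=(vx,vy,ωz)=(0.1031, 0.0656, 0.8939), dt=1.5 → body Δ=(0.0556, 0.1606, 1.3408) → world pose (0.3806, 0.3130, 0.8503)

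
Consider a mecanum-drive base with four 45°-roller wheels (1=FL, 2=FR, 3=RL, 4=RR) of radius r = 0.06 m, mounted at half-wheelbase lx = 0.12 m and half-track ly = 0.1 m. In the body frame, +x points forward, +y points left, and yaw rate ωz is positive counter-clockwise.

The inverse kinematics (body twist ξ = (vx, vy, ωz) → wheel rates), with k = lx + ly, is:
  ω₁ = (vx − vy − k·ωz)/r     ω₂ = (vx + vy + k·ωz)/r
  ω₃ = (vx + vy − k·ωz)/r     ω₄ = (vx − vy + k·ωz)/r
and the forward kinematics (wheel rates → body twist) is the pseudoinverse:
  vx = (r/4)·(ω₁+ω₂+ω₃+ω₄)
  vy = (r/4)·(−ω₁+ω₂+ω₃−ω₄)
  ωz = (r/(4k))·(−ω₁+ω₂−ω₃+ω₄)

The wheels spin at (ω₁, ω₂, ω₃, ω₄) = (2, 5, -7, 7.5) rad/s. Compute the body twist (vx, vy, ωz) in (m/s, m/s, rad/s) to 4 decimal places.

k = lx + ly = 0.12 + 0.1 = 0.2200
ω₁+ω₂+ω₃+ω₄ = 7.5000  →  vx = (0.06/4)·7.5000 = 0.1125
−ω₁+ω₂+ω₃−ω₄ = -11.5000  →  vy = (0.06/4)·-11.5000 = -0.1725
−ω₁+ω₂−ω₃+ω₄ = 17.5000  →  ωz = (0.06/0.8800)·17.5000 = 1.1932

(0.1125, -0.1725, 1.1932)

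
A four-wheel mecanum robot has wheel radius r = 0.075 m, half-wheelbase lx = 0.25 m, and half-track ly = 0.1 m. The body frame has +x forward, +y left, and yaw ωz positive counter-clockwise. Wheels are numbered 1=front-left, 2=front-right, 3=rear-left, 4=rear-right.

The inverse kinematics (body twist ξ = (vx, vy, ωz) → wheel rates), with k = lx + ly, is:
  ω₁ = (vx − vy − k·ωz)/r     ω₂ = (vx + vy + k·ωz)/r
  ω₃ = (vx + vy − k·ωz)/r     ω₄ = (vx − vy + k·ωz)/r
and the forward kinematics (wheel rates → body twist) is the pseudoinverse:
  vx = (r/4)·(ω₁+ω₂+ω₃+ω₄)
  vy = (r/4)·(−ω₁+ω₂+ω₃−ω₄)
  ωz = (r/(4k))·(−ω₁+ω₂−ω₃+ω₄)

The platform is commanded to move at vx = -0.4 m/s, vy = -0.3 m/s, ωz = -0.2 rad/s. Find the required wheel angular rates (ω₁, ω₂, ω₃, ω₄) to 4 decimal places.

(-0.4000, -10.2667, -8.4000, -2.2667)

k = lx + ly = 0.25 + 0.1 = 0.3500;  k·ωz = 0.3500·-0.2 = -0.0700
ω₁ (FL) = (vx − vy − k·ωz)/r = -0.0300/0.075 = -0.4000
ω₂ (FR) = (vx + vy + k·ωz)/r = -0.7700/0.075 = -10.2667
ω₃ (RL) = (vx + vy − k·ωz)/r = -0.6300/0.075 = -8.4000
ω₄ (RR) = (vx − vy + k·ωz)/r = -0.1700/0.075 = -2.2667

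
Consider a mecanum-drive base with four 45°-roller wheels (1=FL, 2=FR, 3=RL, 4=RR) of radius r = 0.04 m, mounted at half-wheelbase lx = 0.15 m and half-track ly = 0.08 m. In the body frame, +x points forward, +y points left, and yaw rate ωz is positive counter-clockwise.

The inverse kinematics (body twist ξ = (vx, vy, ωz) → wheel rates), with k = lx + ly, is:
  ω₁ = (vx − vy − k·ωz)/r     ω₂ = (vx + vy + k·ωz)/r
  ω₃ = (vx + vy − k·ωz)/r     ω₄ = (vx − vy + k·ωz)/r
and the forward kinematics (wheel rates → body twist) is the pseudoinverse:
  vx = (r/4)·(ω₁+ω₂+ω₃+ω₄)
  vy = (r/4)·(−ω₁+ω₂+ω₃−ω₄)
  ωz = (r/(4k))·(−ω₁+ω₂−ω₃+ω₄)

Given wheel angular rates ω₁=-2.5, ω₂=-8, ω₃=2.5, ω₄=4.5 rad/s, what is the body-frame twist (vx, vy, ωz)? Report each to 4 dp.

k = lx + ly = 0.15 + 0.08 = 0.2300
ω₁+ω₂+ω₃+ω₄ = -3.5000  →  vx = (0.04/4)·-3.5000 = -0.0350
−ω₁+ω₂+ω₃−ω₄ = -7.5000  →  vy = (0.04/4)·-7.5000 = -0.0750
−ω₁+ω₂−ω₃+ω₄ = -3.5000  →  ωz = (0.04/0.9200)·-3.5000 = -0.1522

(-0.0350, -0.0750, -0.1522)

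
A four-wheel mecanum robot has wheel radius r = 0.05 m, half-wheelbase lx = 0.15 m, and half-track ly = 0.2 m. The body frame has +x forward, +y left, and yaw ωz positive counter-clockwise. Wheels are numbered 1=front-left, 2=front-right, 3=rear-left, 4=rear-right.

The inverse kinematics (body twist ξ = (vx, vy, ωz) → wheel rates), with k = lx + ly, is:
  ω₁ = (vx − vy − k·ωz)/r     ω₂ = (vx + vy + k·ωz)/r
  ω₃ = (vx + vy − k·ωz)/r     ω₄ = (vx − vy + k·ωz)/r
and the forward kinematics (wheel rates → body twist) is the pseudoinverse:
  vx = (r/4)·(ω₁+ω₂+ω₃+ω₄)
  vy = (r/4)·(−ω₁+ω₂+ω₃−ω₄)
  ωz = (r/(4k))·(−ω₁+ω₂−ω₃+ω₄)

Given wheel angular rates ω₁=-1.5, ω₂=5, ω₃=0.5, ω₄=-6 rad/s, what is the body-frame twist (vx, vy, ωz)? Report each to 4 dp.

(-0.0250, 0.1625, 0.0000)

k = lx + ly = 0.15 + 0.2 = 0.3500
ω₁+ω₂+ω₃+ω₄ = -2.0000  →  vx = (0.05/4)·-2.0000 = -0.0250
−ω₁+ω₂+ω₃−ω₄ = 13.0000  →  vy = (0.05/4)·13.0000 = 0.1625
−ω₁+ω₂−ω₃+ω₄ = 0.0000  →  ωz = (0.05/1.4000)·0.0000 = 0.0000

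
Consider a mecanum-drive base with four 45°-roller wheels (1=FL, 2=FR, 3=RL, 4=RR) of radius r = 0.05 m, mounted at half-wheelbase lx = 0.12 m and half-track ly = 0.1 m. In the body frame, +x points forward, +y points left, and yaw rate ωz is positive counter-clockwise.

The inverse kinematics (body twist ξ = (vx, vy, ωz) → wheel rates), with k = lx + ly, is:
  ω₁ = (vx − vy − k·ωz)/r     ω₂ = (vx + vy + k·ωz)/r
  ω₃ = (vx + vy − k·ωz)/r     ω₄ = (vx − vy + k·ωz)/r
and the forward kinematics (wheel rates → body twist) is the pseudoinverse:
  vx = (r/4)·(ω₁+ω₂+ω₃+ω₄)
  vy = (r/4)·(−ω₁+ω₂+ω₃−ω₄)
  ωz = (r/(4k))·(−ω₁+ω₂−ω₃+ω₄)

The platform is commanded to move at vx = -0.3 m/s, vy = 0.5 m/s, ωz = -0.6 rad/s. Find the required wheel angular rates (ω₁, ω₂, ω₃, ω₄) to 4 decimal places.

(-13.3600, 1.3600, 6.6400, -18.6400)

k = lx + ly = 0.12 + 0.1 = 0.2200;  k·ωz = 0.2200·-0.6 = -0.1320
ω₁ (FL) = (vx − vy − k·ωz)/r = -0.6680/0.05 = -13.3600
ω₂ (FR) = (vx + vy + k·ωz)/r = 0.0680/0.05 = 1.3600
ω₃ (RL) = (vx + vy − k·ωz)/r = 0.3320/0.05 = 6.6400
ω₄ (RR) = (vx − vy + k·ωz)/r = -0.9320/0.05 = -18.6400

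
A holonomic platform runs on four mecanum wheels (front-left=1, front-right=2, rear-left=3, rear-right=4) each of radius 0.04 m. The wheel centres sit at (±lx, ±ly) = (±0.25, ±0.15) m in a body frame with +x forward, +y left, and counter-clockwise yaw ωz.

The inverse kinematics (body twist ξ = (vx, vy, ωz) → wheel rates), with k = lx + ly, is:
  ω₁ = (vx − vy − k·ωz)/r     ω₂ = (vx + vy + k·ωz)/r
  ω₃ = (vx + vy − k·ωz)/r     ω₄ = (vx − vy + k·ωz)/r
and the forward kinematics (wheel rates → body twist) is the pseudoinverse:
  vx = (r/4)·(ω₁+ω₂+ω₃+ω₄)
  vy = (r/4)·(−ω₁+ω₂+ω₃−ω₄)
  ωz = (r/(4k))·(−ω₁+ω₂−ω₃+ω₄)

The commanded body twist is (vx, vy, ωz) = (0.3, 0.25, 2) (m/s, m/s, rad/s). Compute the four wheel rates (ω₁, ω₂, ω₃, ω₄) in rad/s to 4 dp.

(-18.7500, 33.7500, -6.2500, 21.2500)

k = lx + ly = 0.25 + 0.15 = 0.4000;  k·ωz = 0.4000·2 = 0.8000
ω₁ (FL) = (vx − vy − k·ωz)/r = -0.7500/0.04 = -18.7500
ω₂ (FR) = (vx + vy + k·ωz)/r = 1.3500/0.04 = 33.7500
ω₃ (RL) = (vx + vy − k·ωz)/r = -0.2500/0.04 = -6.2500
ω₄ (RR) = (vx − vy + k·ωz)/r = 0.8500/0.04 = 21.2500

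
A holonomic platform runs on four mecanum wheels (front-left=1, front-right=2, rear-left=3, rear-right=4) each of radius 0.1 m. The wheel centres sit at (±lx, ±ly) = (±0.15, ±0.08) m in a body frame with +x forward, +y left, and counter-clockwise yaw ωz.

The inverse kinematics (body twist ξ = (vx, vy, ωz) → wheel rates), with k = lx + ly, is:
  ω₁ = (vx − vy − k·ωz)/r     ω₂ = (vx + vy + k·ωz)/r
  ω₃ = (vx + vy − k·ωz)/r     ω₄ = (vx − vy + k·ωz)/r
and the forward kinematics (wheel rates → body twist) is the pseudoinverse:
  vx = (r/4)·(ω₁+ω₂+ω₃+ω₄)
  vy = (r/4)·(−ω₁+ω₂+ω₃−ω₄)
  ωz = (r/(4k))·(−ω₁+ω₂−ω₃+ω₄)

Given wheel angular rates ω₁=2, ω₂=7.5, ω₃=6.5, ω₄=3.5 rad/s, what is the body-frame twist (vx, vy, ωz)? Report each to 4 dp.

k = lx + ly = 0.15 + 0.08 = 0.2300
ω₁+ω₂+ω₃+ω₄ = 19.5000  →  vx = (0.1/4)·19.5000 = 0.4875
−ω₁+ω₂+ω₃−ω₄ = 8.5000  →  vy = (0.1/4)·8.5000 = 0.2125
−ω₁+ω₂−ω₃+ω₄ = 2.5000  →  ωz = (0.1/0.9200)·2.5000 = 0.2717

(0.4875, 0.2125, 0.2717)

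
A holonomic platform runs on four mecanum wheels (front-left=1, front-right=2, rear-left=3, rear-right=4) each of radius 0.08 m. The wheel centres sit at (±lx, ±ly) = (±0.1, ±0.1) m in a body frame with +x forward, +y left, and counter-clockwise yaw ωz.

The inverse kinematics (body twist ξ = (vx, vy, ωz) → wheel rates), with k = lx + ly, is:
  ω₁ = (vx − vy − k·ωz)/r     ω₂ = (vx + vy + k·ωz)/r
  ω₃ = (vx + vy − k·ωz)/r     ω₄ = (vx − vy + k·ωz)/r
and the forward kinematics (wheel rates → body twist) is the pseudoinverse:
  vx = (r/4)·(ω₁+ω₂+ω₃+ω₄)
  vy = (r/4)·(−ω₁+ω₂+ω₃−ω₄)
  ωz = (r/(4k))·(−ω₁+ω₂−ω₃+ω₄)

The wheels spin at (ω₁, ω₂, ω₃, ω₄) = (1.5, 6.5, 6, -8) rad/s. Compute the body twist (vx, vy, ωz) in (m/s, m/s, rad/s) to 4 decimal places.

k = lx + ly = 0.1 + 0.1 = 0.2000
ω₁+ω₂+ω₃+ω₄ = 6.0000  →  vx = (0.08/4)·6.0000 = 0.1200
−ω₁+ω₂+ω₃−ω₄ = 19.0000  →  vy = (0.08/4)·19.0000 = 0.3800
−ω₁+ω₂−ω₃+ω₄ = -9.0000  →  ωz = (0.08/0.8000)·-9.0000 = -0.9000

(0.1200, 0.3800, -0.9000)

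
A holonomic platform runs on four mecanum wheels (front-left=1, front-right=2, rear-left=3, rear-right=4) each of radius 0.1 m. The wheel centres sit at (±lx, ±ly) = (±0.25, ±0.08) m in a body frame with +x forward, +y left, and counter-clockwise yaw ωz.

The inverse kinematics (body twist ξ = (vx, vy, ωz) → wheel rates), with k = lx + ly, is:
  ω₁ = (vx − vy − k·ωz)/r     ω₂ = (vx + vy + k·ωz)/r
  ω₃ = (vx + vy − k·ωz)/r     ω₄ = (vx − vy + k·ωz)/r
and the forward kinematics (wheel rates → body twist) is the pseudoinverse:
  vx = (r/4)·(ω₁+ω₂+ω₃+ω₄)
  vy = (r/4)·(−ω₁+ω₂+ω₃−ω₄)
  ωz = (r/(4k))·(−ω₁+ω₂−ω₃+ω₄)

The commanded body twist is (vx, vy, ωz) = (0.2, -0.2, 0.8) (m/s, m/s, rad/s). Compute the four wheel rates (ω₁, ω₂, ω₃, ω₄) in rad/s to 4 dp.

k = lx + ly = 0.25 + 0.08 = 0.3300;  k·ωz = 0.3300·0.8 = 0.2640
ω₁ (FL) = (vx − vy − k·ωz)/r = 0.1360/0.1 = 1.3600
ω₂ (FR) = (vx + vy + k·ωz)/r = 0.2640/0.1 = 2.6400
ω₃ (RL) = (vx + vy − k·ωz)/r = -0.2640/0.1 = -2.6400
ω₄ (RR) = (vx − vy + k·ωz)/r = 0.6640/0.1 = 6.6400

(1.3600, 2.6400, -2.6400, 6.6400)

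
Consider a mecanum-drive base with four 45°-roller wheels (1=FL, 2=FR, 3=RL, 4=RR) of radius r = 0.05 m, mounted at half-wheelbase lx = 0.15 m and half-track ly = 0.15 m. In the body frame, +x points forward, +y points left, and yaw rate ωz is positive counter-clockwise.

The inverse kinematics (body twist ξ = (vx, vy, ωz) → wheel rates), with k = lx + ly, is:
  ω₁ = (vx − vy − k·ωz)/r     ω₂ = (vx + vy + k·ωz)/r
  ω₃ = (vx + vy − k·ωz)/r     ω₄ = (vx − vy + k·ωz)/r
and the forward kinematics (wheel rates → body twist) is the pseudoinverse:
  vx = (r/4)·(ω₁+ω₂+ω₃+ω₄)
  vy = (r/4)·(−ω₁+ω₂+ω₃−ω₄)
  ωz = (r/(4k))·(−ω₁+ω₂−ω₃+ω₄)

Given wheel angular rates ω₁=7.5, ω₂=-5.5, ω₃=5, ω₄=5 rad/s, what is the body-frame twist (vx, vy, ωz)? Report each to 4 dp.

(0.1500, -0.1625, -0.5417)

k = lx + ly = 0.15 + 0.15 = 0.3000
ω₁+ω₂+ω₃+ω₄ = 12.0000  →  vx = (0.05/4)·12.0000 = 0.1500
−ω₁+ω₂+ω₃−ω₄ = -13.0000  →  vy = (0.05/4)·-13.0000 = -0.1625
−ω₁+ω₂−ω₃+ω₄ = -13.0000  →  ωz = (0.05/1.2000)·-13.0000 = -0.5417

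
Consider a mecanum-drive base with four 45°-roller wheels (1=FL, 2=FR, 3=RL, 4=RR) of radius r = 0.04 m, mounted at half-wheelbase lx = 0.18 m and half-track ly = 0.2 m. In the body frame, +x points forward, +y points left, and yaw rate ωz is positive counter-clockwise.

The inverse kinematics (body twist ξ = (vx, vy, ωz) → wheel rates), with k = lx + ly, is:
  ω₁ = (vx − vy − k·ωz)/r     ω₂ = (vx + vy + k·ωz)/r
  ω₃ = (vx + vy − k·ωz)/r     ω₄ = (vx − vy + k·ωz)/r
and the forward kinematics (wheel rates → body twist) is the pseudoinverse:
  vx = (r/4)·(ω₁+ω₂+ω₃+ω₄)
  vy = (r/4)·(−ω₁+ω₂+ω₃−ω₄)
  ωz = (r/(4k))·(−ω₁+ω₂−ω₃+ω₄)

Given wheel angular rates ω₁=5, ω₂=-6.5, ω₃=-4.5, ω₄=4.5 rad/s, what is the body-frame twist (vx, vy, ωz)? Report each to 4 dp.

(-0.0150, -0.2050, -0.0658)

k = lx + ly = 0.18 + 0.2 = 0.3800
ω₁+ω₂+ω₃+ω₄ = -1.5000  →  vx = (0.04/4)·-1.5000 = -0.0150
−ω₁+ω₂+ω₃−ω₄ = -20.5000  →  vy = (0.04/4)·-20.5000 = -0.2050
−ω₁+ω₂−ω₃+ω₄ = -2.5000  →  ωz = (0.04/1.5200)·-2.5000 = -0.0658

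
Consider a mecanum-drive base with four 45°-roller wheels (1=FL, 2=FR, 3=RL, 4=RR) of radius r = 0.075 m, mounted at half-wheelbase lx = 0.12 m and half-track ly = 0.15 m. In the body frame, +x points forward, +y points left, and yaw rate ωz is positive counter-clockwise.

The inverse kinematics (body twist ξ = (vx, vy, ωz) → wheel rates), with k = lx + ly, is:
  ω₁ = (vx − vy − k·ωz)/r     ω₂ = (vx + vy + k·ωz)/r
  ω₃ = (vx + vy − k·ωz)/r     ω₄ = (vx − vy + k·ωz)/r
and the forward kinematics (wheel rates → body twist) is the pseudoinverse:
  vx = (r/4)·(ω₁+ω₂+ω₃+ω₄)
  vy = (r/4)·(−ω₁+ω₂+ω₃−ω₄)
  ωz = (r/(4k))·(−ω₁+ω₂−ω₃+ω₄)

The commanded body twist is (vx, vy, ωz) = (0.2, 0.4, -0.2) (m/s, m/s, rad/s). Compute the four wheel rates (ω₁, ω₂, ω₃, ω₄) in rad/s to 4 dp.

k = lx + ly = 0.12 + 0.15 = 0.2700;  k·ωz = 0.2700·-0.2 = -0.0540
ω₁ (FL) = (vx − vy − k·ωz)/r = -0.1460/0.075 = -1.9467
ω₂ (FR) = (vx + vy + k·ωz)/r = 0.5460/0.075 = 7.2800
ω₃ (RL) = (vx + vy − k·ωz)/r = 0.6540/0.075 = 8.7200
ω₄ (RR) = (vx − vy + k·ωz)/r = -0.2540/0.075 = -3.3867

(-1.9467, 7.2800, 8.7200, -3.3867)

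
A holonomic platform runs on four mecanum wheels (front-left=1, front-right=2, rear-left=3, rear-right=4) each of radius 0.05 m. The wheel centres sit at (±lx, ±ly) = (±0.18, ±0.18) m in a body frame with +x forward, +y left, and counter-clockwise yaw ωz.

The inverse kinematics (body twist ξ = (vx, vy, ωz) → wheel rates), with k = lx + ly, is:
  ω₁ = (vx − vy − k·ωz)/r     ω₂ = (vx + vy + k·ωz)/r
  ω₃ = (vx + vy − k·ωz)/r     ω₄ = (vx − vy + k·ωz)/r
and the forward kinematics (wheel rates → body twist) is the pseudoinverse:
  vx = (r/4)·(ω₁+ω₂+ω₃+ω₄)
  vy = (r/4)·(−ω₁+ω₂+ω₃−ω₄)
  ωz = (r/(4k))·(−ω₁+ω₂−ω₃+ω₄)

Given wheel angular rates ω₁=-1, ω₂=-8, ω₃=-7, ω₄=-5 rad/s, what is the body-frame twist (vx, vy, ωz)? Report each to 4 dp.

(-0.2625, -0.1125, -0.1736)

k = lx + ly = 0.18 + 0.18 = 0.3600
ω₁+ω₂+ω₃+ω₄ = -21.0000  →  vx = (0.05/4)·-21.0000 = -0.2625
−ω₁+ω₂+ω₃−ω₄ = -9.0000  →  vy = (0.05/4)·-9.0000 = -0.1125
−ω₁+ω₂−ω₃+ω₄ = -5.0000  →  ωz = (0.05/1.4400)·-5.0000 = -0.1736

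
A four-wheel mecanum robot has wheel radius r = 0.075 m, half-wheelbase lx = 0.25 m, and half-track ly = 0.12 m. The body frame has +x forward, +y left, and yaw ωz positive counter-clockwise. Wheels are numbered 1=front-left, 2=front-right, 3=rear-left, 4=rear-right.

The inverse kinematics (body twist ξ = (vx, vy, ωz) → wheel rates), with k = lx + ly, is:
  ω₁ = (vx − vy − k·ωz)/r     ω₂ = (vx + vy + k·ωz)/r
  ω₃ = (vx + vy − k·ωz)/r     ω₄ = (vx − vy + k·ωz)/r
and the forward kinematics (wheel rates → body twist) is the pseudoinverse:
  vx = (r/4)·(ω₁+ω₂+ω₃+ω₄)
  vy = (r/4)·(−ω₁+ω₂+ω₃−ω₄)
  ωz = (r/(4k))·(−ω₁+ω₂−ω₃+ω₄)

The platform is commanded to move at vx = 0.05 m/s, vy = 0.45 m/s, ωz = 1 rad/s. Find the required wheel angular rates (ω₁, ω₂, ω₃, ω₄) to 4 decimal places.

k = lx + ly = 0.25 + 0.12 = 0.3700;  k·ωz = 0.3700·1 = 0.3700
ω₁ (FL) = (vx − vy − k·ωz)/r = -0.7700/0.075 = -10.2667
ω₂ (FR) = (vx + vy + k·ωz)/r = 0.8700/0.075 = 11.6000
ω₃ (RL) = (vx + vy − k·ωz)/r = 0.1300/0.075 = 1.7333
ω₄ (RR) = (vx − vy + k·ωz)/r = -0.0300/0.075 = -0.4000

(-10.2667, 11.6000, 1.7333, -0.4000)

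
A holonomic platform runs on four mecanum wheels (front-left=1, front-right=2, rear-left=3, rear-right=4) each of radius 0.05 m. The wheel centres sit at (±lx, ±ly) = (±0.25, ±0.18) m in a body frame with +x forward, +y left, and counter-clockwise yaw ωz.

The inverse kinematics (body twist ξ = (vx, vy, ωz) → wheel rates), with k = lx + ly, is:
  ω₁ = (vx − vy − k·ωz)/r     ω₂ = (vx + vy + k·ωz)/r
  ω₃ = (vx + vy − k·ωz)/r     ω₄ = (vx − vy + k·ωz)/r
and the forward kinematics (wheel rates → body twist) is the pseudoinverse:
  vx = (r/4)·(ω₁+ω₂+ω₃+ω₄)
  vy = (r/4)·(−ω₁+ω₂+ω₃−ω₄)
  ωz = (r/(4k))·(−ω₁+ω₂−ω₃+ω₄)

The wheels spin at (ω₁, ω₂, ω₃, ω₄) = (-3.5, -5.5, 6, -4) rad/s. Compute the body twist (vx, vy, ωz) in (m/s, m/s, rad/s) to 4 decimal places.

k = lx + ly = 0.25 + 0.18 = 0.4300
ω₁+ω₂+ω₃+ω₄ = -7.0000  →  vx = (0.05/4)·-7.0000 = -0.0875
−ω₁+ω₂+ω₃−ω₄ = 8.0000  →  vy = (0.05/4)·8.0000 = 0.1000
−ω₁+ω₂−ω₃+ω₄ = -12.0000  →  ωz = (0.05/1.7200)·-12.0000 = -0.3488

(-0.0875, 0.1000, -0.3488)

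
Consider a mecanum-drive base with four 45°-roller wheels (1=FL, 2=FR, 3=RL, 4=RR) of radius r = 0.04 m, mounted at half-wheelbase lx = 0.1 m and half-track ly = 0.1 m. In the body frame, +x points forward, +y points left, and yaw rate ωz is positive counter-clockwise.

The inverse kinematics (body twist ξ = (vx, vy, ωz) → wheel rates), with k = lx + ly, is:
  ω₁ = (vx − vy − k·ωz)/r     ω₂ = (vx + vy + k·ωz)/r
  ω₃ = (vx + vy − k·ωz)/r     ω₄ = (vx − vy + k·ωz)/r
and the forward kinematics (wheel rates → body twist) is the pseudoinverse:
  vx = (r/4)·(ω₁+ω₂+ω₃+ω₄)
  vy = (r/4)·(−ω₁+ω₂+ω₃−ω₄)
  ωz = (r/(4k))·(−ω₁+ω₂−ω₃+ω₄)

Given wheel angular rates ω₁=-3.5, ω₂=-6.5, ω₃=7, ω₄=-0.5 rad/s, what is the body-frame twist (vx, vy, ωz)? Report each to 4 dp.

k = lx + ly = 0.1 + 0.1 = 0.2000
ω₁+ω₂+ω₃+ω₄ = -3.5000  →  vx = (0.04/4)·-3.5000 = -0.0350
−ω₁+ω₂+ω₃−ω₄ = 4.5000  →  vy = (0.04/4)·4.5000 = 0.0450
−ω₁+ω₂−ω₃+ω₄ = -10.5000  →  ωz = (0.04/0.8000)·-10.5000 = -0.5250

(-0.0350, 0.0450, -0.5250)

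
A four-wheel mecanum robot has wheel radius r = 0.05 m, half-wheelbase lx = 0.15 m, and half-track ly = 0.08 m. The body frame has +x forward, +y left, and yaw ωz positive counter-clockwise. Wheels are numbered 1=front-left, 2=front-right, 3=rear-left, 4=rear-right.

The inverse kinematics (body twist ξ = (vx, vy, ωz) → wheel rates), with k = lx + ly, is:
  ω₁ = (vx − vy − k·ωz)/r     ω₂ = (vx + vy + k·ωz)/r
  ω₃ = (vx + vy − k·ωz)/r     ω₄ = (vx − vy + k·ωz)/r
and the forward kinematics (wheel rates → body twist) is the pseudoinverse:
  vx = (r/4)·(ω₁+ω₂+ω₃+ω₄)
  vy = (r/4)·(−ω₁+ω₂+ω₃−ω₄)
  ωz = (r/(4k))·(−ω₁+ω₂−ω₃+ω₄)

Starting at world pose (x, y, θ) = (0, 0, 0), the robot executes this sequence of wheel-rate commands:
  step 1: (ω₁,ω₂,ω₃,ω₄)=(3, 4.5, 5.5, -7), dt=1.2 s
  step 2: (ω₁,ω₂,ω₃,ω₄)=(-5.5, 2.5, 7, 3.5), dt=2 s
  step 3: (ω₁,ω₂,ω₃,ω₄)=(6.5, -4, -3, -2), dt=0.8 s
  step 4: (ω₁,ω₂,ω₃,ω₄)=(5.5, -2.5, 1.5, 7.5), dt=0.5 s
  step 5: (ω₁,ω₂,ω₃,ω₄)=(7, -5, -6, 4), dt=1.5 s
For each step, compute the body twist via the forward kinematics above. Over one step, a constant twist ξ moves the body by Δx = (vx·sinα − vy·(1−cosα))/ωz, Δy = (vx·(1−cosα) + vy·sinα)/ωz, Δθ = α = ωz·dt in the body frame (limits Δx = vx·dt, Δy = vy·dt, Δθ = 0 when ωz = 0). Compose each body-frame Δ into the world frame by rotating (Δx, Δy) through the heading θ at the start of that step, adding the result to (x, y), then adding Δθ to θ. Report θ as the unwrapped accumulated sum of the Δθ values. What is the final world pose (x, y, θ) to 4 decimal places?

(0.0946, -0.1716, -0.8587)

step 1: ξ=(vx,vy,ωz)=(0.0750, 0.1750, -0.5978), dt=1.2 → body Δ=(0.1546, 0.1615, -0.7174) → world pose (0.1546, 0.1615, -0.7174)
step 2: ξ=(vx,vy,ωz)=(0.0938, 0.1438, 0.2446), dt=2.0 → body Δ=(0.1112, 0.3211, 0.4891) → world pose (0.4495, 0.3304, -0.2283)
step 3: ξ=(vx,vy,ωz)=(-0.0313, -0.1438, -0.5163), dt=0.8 → body Δ=(-0.0477, -0.1067, -0.4130) → world pose (0.3789, 0.2373, -0.6413)
step 4: ξ=(vx,vy,ωz)=(0.1500, -0.1750, -0.1087), dt=0.5 → body Δ=(0.0726, -0.0895, -0.0543) → world pose (0.3835, 0.1222, -0.6957)
step 5: ξ=(vx,vy,ωz)=(0.0000, -0.2750, -0.1087), dt=1.5 → body Δ=(-0.0336, -0.4107, -0.1630) → world pose (0.0946, -0.1716, -0.8587)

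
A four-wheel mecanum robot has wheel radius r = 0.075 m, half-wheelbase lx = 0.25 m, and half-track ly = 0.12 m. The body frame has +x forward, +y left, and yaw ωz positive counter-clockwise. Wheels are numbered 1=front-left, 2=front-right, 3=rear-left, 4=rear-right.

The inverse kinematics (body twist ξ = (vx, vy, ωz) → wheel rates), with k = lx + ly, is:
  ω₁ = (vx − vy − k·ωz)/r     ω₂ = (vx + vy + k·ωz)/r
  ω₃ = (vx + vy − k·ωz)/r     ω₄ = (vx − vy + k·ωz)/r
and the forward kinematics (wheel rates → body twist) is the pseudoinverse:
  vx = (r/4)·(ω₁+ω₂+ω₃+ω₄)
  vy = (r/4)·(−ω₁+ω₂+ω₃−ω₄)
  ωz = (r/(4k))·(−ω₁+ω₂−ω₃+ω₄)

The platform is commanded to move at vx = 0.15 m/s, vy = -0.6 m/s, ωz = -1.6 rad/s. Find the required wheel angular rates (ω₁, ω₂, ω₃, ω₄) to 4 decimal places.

(17.8933, -13.8933, 1.8933, 2.1067)

k = lx + ly = 0.25 + 0.12 = 0.3700;  k·ωz = 0.3700·-1.6 = -0.5920
ω₁ (FL) = (vx − vy − k·ωz)/r = 1.3420/0.075 = 17.8933
ω₂ (FR) = (vx + vy + k·ωz)/r = -1.0420/0.075 = -13.8933
ω₃ (RL) = (vx + vy − k·ωz)/r = 0.1420/0.075 = 1.8933
ω₄ (RR) = (vx − vy + k·ωz)/r = 0.1580/0.075 = 2.1067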